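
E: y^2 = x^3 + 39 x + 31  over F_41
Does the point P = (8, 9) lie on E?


Check whether y^2 = x^3 + 39 x + 31 (mod 41) for (x, y) = (8, 9).
LHS: y^2 = 9^2 mod 41 = 40
RHS: x^3 + 39 x + 31 = 8^3 + 39*8 + 31 mod 41 = 35
LHS != RHS

No, not on the curve


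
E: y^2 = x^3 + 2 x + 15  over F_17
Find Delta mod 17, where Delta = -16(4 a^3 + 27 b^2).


4 a^3 + 27 b^2 = 4*2^3 + 27*15^2 = 32 + 6075 = 6107
Delta = -16 * (6107) = -97712
Delta mod 17 = 4

Delta = 4 (mod 17)


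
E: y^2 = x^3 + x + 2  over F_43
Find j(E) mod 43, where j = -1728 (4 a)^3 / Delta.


Delta = -16(4 a^3 + 27 b^2) mod 43 = 14
-1728 * (4 a)^3 = -1728 * (4*1)^3 mod 43 = 4
j = 4 * 14^(-1) mod 43 = 31

j = 31 (mod 43)


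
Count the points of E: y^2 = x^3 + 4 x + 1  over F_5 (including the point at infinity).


For each x in F_5, count y with y^2 = x^3 + 4 x + 1 mod 5:
  x = 0: RHS = 1, y in [1, 4]  -> 2 point(s)
  x = 1: RHS = 1, y in [1, 4]  -> 2 point(s)
  x = 3: RHS = 0, y in [0]  -> 1 point(s)
  x = 4: RHS = 1, y in [1, 4]  -> 2 point(s)
Affine points: 7. Add the point at infinity: total = 8.

#E(F_5) = 8


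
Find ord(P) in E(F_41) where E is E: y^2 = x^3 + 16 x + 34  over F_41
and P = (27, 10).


Compute successive multiples of P until we hit O:
  1P = (27, 10)
  2P = (20, 21)
  3P = (4, 30)
  4P = (33, 38)
  5P = (21, 18)
  6P = (13, 26)
  7P = (9, 28)
  8P = (6, 10)
  ... (continuing to 20P)
  20P = O

ord(P) = 20


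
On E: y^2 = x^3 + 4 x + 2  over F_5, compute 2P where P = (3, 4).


Doubling: s = (3 x1^2 + a) / (2 y1)
s = (3*3^2 + 4) / (2*4) mod 5 = 2
x3 = s^2 - 2 x1 mod 5 = 2^2 - 2*3 = 3
y3 = s (x1 - x3) - y1 mod 5 = 2 * (3 - 3) - 4 = 1

2P = (3, 1)


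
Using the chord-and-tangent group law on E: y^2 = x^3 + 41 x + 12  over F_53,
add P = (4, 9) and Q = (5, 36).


P != Q, so use the chord formula.
s = (y2 - y1) / (x2 - x1) = (27) / (1) mod 53 = 27
x3 = s^2 - x1 - x2 mod 53 = 27^2 - 4 - 5 = 31
y3 = s (x1 - x3) - y1 mod 53 = 27 * (4 - 31) - 9 = 4

P + Q = (31, 4)


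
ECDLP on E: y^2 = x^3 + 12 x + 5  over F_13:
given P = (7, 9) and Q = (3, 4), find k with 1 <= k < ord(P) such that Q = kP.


Enumerate multiples of P until we hit Q = (3, 4):
  1P = (7, 9)
  2P = (3, 9)
  3P = (3, 4)
Match found at i = 3.

k = 3


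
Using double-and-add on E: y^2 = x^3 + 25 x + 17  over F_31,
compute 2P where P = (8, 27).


k = 2 = 10_2 (binary, LSB first: 01)
Double-and-add from P = (8, 27):
  bit 0 = 0: acc unchanged = O
  bit 1 = 1: acc = O + (15, 4) = (15, 4)

2P = (15, 4)


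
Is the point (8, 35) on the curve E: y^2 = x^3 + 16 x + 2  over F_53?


Check whether y^2 = x^3 + 16 x + 2 (mod 53) for (x, y) = (8, 35).
LHS: y^2 = 35^2 mod 53 = 6
RHS: x^3 + 16 x + 2 = 8^3 + 16*8 + 2 mod 53 = 6
LHS = RHS

Yes, on the curve


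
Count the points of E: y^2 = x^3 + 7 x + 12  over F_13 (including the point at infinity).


For each x in F_13, count y with y^2 = x^3 + 7 x + 12 mod 13:
  x = 0: RHS = 12, y in [5, 8]  -> 2 point(s)
  x = 4: RHS = 0, y in [0]  -> 1 point(s)
  x = 5: RHS = 3, y in [4, 9]  -> 2 point(s)
  x = 6: RHS = 10, y in [6, 7]  -> 2 point(s)
  x = 7: RHS = 1, y in [1, 12]  -> 2 point(s)
  x = 10: RHS = 3, y in [4, 9]  -> 2 point(s)
  x = 11: RHS = 3, y in [4, 9]  -> 2 point(s)
  x = 12: RHS = 4, y in [2, 11]  -> 2 point(s)
Affine points: 15. Add the point at infinity: total = 16.

#E(F_13) = 16


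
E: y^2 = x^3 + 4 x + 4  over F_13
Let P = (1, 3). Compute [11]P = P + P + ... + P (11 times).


k = 11 = 1011_2 (binary, LSB first: 1101)
Double-and-add from P = (1, 3):
  bit 0 = 1: acc = O + (1, 3) = (1, 3)
  bit 1 = 1: acc = (1, 3) + (12, 8) = (3, 2)
  bit 2 = 0: acc unchanged = (3, 2)
  bit 3 = 1: acc = (3, 2) + (0, 11) = (6, 7)

11P = (6, 7)


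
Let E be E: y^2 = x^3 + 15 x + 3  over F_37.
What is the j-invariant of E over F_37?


Delta = -16(4 a^3 + 27 b^2) mod 37 = 3
-1728 * (4 a)^3 = -1728 * (4*15)^3 mod 37 = 8
j = 8 * 3^(-1) mod 37 = 15

j = 15 (mod 37)


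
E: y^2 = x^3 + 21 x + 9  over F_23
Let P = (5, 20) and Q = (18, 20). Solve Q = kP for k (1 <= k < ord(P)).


Enumerate multiples of P until we hit Q = (18, 20):
  1P = (5, 20)
  2P = (16, 18)
  3P = (18, 20)
Match found at i = 3.

k = 3


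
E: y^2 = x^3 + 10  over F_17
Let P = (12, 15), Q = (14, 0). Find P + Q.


P != Q, so use the chord formula.
s = (y2 - y1) / (x2 - x1) = (2) / (2) mod 17 = 1
x3 = s^2 - x1 - x2 mod 17 = 1^2 - 12 - 14 = 9
y3 = s (x1 - x3) - y1 mod 17 = 1 * (12 - 9) - 15 = 5

P + Q = (9, 5)


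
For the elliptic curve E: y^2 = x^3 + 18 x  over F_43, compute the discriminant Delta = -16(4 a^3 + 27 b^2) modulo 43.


4 a^3 + 27 b^2 = 4*18^3 + 27*0^2 = 23328 + 0 = 23328
Delta = -16 * (23328) = -373248
Delta mod 43 = 35

Delta = 35 (mod 43)


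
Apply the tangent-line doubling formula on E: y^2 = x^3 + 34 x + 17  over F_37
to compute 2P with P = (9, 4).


Doubling: s = (3 x1^2 + a) / (2 y1)
s = (3*9^2 + 34) / (2*4) mod 37 = 30
x3 = s^2 - 2 x1 mod 37 = 30^2 - 2*9 = 31
y3 = s (x1 - x3) - y1 mod 37 = 30 * (9 - 31) - 4 = 2

2P = (31, 2)


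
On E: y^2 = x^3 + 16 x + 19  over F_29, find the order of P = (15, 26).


Compute successive multiples of P until we hit O:
  1P = (15, 26)
  2P = (15, 3)
  3P = O

ord(P) = 3


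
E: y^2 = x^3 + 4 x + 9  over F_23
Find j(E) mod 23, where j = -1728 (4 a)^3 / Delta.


Delta = -16(4 a^3 + 27 b^2) mod 23 = 12
-1728 * (4 a)^3 = -1728 * (4*4)^3 mod 23 = 17
j = 17 * 12^(-1) mod 23 = 11

j = 11 (mod 23)


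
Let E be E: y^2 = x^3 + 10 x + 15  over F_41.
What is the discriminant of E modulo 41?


4 a^3 + 27 b^2 = 4*10^3 + 27*15^2 = 4000 + 6075 = 10075
Delta = -16 * (10075) = -161200
Delta mod 41 = 12

Delta = 12 (mod 41)


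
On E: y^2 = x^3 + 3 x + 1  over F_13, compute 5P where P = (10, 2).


k = 5 = 101_2 (binary, LSB first: 101)
Double-and-add from P = (10, 2):
  bit 0 = 1: acc = O + (10, 2) = (10, 2)
  bit 1 = 0: acc unchanged = (10, 2)
  bit 2 = 1: acc = (10, 2) + (8, 2) = (8, 11)

5P = (8, 11)


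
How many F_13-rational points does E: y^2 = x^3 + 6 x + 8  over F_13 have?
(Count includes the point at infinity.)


For each x in F_13, count y with y^2 = x^3 + 6 x + 8 mod 13:
  x = 3: RHS = 1, y in [1, 12]  -> 2 point(s)
  x = 6: RHS = 0, y in [0]  -> 1 point(s)
  x = 7: RHS = 3, y in [4, 9]  -> 2 point(s)
  x = 8: RHS = 9, y in [3, 10]  -> 2 point(s)
  x = 11: RHS = 1, y in [1, 12]  -> 2 point(s)
  x = 12: RHS = 1, y in [1, 12]  -> 2 point(s)
Affine points: 11. Add the point at infinity: total = 12.

#E(F_13) = 12


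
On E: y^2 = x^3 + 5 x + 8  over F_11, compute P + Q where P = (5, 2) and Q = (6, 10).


P != Q, so use the chord formula.
s = (y2 - y1) / (x2 - x1) = (8) / (1) mod 11 = 8
x3 = s^2 - x1 - x2 mod 11 = 8^2 - 5 - 6 = 9
y3 = s (x1 - x3) - y1 mod 11 = 8 * (5 - 9) - 2 = 10

P + Q = (9, 10)


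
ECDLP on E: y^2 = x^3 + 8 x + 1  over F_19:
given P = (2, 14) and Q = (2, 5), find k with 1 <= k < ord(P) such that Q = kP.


Enumerate multiples of P until we hit Q = (2, 5):
  1P = (2, 14)
  2P = (0, 1)
  3P = (7, 1)
  4P = (16, 11)
  5P = (12, 18)
  6P = (12, 1)
  7P = (16, 8)
  8P = (7, 18)
  9P = (0, 18)
  10P = (2, 5)
Match found at i = 10.

k = 10


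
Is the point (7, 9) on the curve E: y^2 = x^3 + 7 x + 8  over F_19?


Check whether y^2 = x^3 + 7 x + 8 (mod 19) for (x, y) = (7, 9).
LHS: y^2 = 9^2 mod 19 = 5
RHS: x^3 + 7 x + 8 = 7^3 + 7*7 + 8 mod 19 = 1
LHS != RHS

No, not on the curve


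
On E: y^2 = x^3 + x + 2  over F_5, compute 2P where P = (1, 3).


Doubling: s = (3 x1^2 + a) / (2 y1)
s = (3*1^2 + 1) / (2*3) mod 5 = 4
x3 = s^2 - 2 x1 mod 5 = 4^2 - 2*1 = 4
y3 = s (x1 - x3) - y1 mod 5 = 4 * (1 - 4) - 3 = 0

2P = (4, 0)


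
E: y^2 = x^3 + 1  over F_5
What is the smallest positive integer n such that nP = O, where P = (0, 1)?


Compute successive multiples of P until we hit O:
  1P = (0, 1)
  2P = (0, 4)
  3P = O

ord(P) = 3


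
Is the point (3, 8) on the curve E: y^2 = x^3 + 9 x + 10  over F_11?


Check whether y^2 = x^3 + 9 x + 10 (mod 11) for (x, y) = (3, 8).
LHS: y^2 = 8^2 mod 11 = 9
RHS: x^3 + 9 x + 10 = 3^3 + 9*3 + 10 mod 11 = 9
LHS = RHS

Yes, on the curve


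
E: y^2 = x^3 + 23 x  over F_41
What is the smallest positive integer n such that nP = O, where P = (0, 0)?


Compute successive multiples of P until we hit O:
  1P = (0, 0)
  2P = O

ord(P) = 2


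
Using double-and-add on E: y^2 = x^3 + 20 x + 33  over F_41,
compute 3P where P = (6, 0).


k = 3 = 11_2 (binary, LSB first: 11)
Double-and-add from P = (6, 0):
  bit 0 = 1: acc = O + (6, 0) = (6, 0)
  bit 1 = 1: acc = (6, 0) + O = (6, 0)

3P = (6, 0)


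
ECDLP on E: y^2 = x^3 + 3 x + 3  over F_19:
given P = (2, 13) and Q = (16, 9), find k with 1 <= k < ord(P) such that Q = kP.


Enumerate multiples of P until we hit Q = (16, 9):
  1P = (2, 13)
  2P = (13, 15)
  3P = (10, 8)
  4P = (16, 10)
  5P = (12, 0)
  6P = (16, 9)
Match found at i = 6.

k = 6


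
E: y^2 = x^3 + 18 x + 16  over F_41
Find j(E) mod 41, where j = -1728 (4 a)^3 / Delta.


Delta = -16(4 a^3 + 27 b^2) mod 41 = 1
-1728 * (4 a)^3 = -1728 * (4*18)^3 mod 41 = 14
j = 14 * 1^(-1) mod 41 = 14

j = 14 (mod 41)


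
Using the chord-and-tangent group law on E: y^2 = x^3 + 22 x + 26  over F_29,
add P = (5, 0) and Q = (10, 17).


P != Q, so use the chord formula.
s = (y2 - y1) / (x2 - x1) = (17) / (5) mod 29 = 15
x3 = s^2 - x1 - x2 mod 29 = 15^2 - 5 - 10 = 7
y3 = s (x1 - x3) - y1 mod 29 = 15 * (5 - 7) - 0 = 28

P + Q = (7, 28)


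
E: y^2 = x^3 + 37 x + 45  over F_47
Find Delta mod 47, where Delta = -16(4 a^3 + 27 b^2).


4 a^3 + 27 b^2 = 4*37^3 + 27*45^2 = 202612 + 54675 = 257287
Delta = -16 * (257287) = -4116592
Delta mod 47 = 44

Delta = 44 (mod 47)


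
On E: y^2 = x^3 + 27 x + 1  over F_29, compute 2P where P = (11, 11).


Doubling: s = (3 x1^2 + a) / (2 y1)
s = (3*11^2 + 27) / (2*11) mod 29 = 23
x3 = s^2 - 2 x1 mod 29 = 23^2 - 2*11 = 14
y3 = s (x1 - x3) - y1 mod 29 = 23 * (11 - 14) - 11 = 7

2P = (14, 7)


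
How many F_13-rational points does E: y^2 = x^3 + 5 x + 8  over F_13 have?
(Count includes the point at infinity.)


For each x in F_13, count y with y^2 = x^3 + 5 x + 8 mod 13:
  x = 1: RHS = 1, y in [1, 12]  -> 2 point(s)
  x = 2: RHS = 0, y in [0]  -> 1 point(s)
  x = 4: RHS = 1, y in [1, 12]  -> 2 point(s)
  x = 7: RHS = 9, y in [3, 10]  -> 2 point(s)
  x = 8: RHS = 1, y in [1, 12]  -> 2 point(s)
  x = 11: RHS = 3, y in [4, 9]  -> 2 point(s)
Affine points: 11. Add the point at infinity: total = 12.

#E(F_13) = 12


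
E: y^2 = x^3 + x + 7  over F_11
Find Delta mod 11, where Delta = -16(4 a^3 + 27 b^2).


4 a^3 + 27 b^2 = 4*1^3 + 27*7^2 = 4 + 1323 = 1327
Delta = -16 * (1327) = -21232
Delta mod 11 = 9

Delta = 9 (mod 11)


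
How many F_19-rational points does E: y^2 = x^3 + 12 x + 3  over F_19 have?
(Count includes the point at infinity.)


For each x in F_19, count y with y^2 = x^3 + 12 x + 3 mod 19:
  x = 1: RHS = 16, y in [4, 15]  -> 2 point(s)
  x = 2: RHS = 16, y in [4, 15]  -> 2 point(s)
  x = 3: RHS = 9, y in [3, 16]  -> 2 point(s)
  x = 4: RHS = 1, y in [1, 18]  -> 2 point(s)
  x = 5: RHS = 17, y in [6, 13]  -> 2 point(s)
  x = 6: RHS = 6, y in [5, 14]  -> 2 point(s)
  x = 9: RHS = 4, y in [2, 17]  -> 2 point(s)
  x = 13: RHS = 0, y in [0]  -> 1 point(s)
  x = 15: RHS = 5, y in [9, 10]  -> 2 point(s)
  x = 16: RHS = 16, y in [4, 15]  -> 2 point(s)
  x = 17: RHS = 9, y in [3, 16]  -> 2 point(s)
  x = 18: RHS = 9, y in [3, 16]  -> 2 point(s)
Affine points: 23. Add the point at infinity: total = 24.

#E(F_19) = 24


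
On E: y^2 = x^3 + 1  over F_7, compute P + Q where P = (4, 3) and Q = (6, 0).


P != Q, so use the chord formula.
s = (y2 - y1) / (x2 - x1) = (4) / (2) mod 7 = 2
x3 = s^2 - x1 - x2 mod 7 = 2^2 - 4 - 6 = 1
y3 = s (x1 - x3) - y1 mod 7 = 2 * (4 - 1) - 3 = 3

P + Q = (1, 3)


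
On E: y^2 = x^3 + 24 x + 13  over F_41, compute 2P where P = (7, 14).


Doubling: s = (3 x1^2 + a) / (2 y1)
s = (3*7^2 + 24) / (2*14) mod 41 = 31
x3 = s^2 - 2 x1 mod 41 = 31^2 - 2*7 = 4
y3 = s (x1 - x3) - y1 mod 41 = 31 * (7 - 4) - 14 = 38

2P = (4, 38)


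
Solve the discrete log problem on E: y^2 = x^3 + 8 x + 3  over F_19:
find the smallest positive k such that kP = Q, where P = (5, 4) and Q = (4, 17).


Enumerate multiples of P until we hit Q = (4, 17):
  1P = (5, 4)
  2P = (16, 3)
  3P = (9, 5)
  4P = (11, 4)
  5P = (3, 15)
  6P = (8, 3)
  7P = (4, 2)
  8P = (14, 16)
  9P = (6, 1)
  10P = (17, 13)
  11P = (13, 9)
  12P = (10, 0)
  13P = (13, 10)
  14P = (17, 6)
  15P = (6, 18)
  16P = (14, 3)
  17P = (4, 17)
Match found at i = 17.

k = 17


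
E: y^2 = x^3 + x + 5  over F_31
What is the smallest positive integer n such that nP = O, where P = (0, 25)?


Compute successive multiples of P until we hit O:
  1P = (0, 25)
  2P = (14, 2)
  3P = (11, 13)
  4P = (3, 29)
  5P = (16, 26)
  6P = (19, 30)
  7P = (21, 7)
  8P = (12, 3)
  ... (continuing to 28P)
  28P = O

ord(P) = 28


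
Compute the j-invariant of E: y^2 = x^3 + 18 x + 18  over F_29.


Delta = -16(4 a^3 + 27 b^2) mod 29 = 26
-1728 * (4 a)^3 = -1728 * (4*18)^3 mod 29 = 13
j = 13 * 26^(-1) mod 29 = 15

j = 15 (mod 29)


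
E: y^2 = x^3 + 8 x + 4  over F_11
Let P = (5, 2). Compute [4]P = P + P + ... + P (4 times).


k = 4 = 100_2 (binary, LSB first: 001)
Double-and-add from P = (5, 2):
  bit 0 = 0: acc unchanged = O
  bit 1 = 0: acc unchanged = O
  bit 2 = 1: acc = O + (4, 1) = (4, 1)

4P = (4, 1)


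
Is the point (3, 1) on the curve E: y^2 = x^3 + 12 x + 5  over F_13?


Check whether y^2 = x^3 + 12 x + 5 (mod 13) for (x, y) = (3, 1).
LHS: y^2 = 1^2 mod 13 = 1
RHS: x^3 + 12 x + 5 = 3^3 + 12*3 + 5 mod 13 = 3
LHS != RHS

No, not on the curve


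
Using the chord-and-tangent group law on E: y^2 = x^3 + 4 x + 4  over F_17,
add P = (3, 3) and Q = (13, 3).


P != Q, so use the chord formula.
s = (y2 - y1) / (x2 - x1) = (0) / (10) mod 17 = 0
x3 = s^2 - x1 - x2 mod 17 = 0^2 - 3 - 13 = 1
y3 = s (x1 - x3) - y1 mod 17 = 0 * (3 - 1) - 3 = 14

P + Q = (1, 14)


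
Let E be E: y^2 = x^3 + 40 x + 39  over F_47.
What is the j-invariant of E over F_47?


Delta = -16(4 a^3 + 27 b^2) mod 47 = 38
-1728 * (4 a)^3 = -1728 * (4*40)^3 mod 47 = 14
j = 14 * 38^(-1) mod 47 = 35

j = 35 (mod 47)


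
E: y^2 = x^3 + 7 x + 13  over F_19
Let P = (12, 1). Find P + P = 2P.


Doubling: s = (3 x1^2 + a) / (2 y1)
s = (3*12^2 + 7) / (2*1) mod 19 = 1
x3 = s^2 - 2 x1 mod 19 = 1^2 - 2*12 = 15
y3 = s (x1 - x3) - y1 mod 19 = 1 * (12 - 15) - 1 = 15

2P = (15, 15)


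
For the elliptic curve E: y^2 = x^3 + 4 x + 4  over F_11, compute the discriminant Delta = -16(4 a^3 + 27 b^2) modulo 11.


4 a^3 + 27 b^2 = 4*4^3 + 27*4^2 = 256 + 432 = 688
Delta = -16 * (688) = -11008
Delta mod 11 = 3

Delta = 3 (mod 11)


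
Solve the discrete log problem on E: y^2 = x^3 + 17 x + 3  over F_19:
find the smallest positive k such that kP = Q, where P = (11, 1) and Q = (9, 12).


Enumerate multiples of P until we hit Q = (9, 12):
  1P = (11, 1)
  2P = (16, 18)
  3P = (18, 17)
  4P = (15, 17)
  5P = (9, 7)
  6P = (8, 9)
  7P = (5, 2)
  8P = (12, 15)
  9P = (2, 11)
  10P = (7, 3)
  11P = (6, 6)
  12P = (3, 10)
  13P = (3, 9)
  14P = (6, 13)
  15P = (7, 16)
  16P = (2, 8)
  17P = (12, 4)
  18P = (5, 17)
  19P = (8, 10)
  20P = (9, 12)
Match found at i = 20.

k = 20


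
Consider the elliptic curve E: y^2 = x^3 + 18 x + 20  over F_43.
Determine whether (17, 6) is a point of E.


Check whether y^2 = x^3 + 18 x + 20 (mod 43) for (x, y) = (17, 6).
LHS: y^2 = 6^2 mod 43 = 36
RHS: x^3 + 18 x + 20 = 17^3 + 18*17 + 20 mod 43 = 36
LHS = RHS

Yes, on the curve


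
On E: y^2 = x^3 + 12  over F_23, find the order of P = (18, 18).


Compute successive multiples of P until we hit O:
  1P = (18, 18)
  2P = (3, 19)
  3P = (11, 3)
  4P = (0, 14)
  5P = (13, 1)
  6P = (10, 0)
  7P = (13, 22)
  8P = (0, 9)
  ... (continuing to 12P)
  12P = O

ord(P) = 12


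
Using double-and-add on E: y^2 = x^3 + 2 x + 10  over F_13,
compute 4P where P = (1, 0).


k = 4 = 100_2 (binary, LSB first: 001)
Double-and-add from P = (1, 0):
  bit 0 = 0: acc unchanged = O
  bit 1 = 0: acc unchanged = O
  bit 2 = 1: acc = O + O = O

4P = O


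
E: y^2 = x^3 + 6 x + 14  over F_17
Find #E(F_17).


For each x in F_17, count y with y^2 = x^3 + 6 x + 14 mod 17:
  x = 1: RHS = 4, y in [2, 15]  -> 2 point(s)
  x = 2: RHS = 0, y in [0]  -> 1 point(s)
  x = 3: RHS = 8, y in [5, 12]  -> 2 point(s)
  x = 4: RHS = 0, y in [0]  -> 1 point(s)
  x = 5: RHS = 16, y in [4, 13]  -> 2 point(s)
  x = 7: RHS = 8, y in [5, 12]  -> 2 point(s)
  x = 8: RHS = 13, y in [8, 9]  -> 2 point(s)
  x = 9: RHS = 15, y in [7, 10]  -> 2 point(s)
  x = 11: RHS = 0, y in [0]  -> 1 point(s)
Affine points: 15. Add the point at infinity: total = 16.

#E(F_17) = 16


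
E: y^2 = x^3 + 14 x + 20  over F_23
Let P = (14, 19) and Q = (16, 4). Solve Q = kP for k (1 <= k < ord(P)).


Enumerate multiples of P until we hit Q = (16, 4):
  1P = (14, 19)
  2P = (1, 9)
  3P = (9, 22)
  4P = (16, 19)
  5P = (16, 4)
Match found at i = 5.

k = 5


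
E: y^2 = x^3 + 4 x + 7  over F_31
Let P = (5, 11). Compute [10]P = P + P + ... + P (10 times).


k = 10 = 1010_2 (binary, LSB first: 0101)
Double-and-add from P = (5, 11):
  bit 0 = 0: acc unchanged = O
  bit 1 = 1: acc = O + (15, 1) = (15, 1)
  bit 2 = 0: acc unchanged = (15, 1)
  bit 3 = 1: acc = (15, 1) + (27, 19) = (30, 23)

10P = (30, 23)


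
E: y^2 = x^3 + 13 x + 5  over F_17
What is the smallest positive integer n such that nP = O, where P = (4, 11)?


Compute successive multiples of P until we hit O:
  1P = (4, 11)
  2P = (13, 5)
  3P = (8, 3)
  4P = (9, 16)
  5P = (5, 5)
  6P = (10, 8)
  7P = (16, 12)
  8P = (12, 11)
  ... (continuing to 20P)
  20P = O

ord(P) = 20


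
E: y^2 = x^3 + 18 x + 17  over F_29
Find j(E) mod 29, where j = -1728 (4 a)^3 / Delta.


Delta = -16(4 a^3 + 27 b^2) mod 29 = 8
-1728 * (4 a)^3 = -1728 * (4*18)^3 mod 29 = 13
j = 13 * 8^(-1) mod 29 = 27

j = 27 (mod 29)


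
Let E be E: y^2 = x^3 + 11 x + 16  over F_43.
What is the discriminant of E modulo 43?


4 a^3 + 27 b^2 = 4*11^3 + 27*16^2 = 5324 + 6912 = 12236
Delta = -16 * (12236) = -195776
Delta mod 43 = 3

Delta = 3 (mod 43)


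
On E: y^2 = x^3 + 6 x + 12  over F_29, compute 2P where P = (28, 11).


Doubling: s = (3 x1^2 + a) / (2 y1)
s = (3*28^2 + 6) / (2*11) mod 29 = 7
x3 = s^2 - 2 x1 mod 29 = 7^2 - 2*28 = 22
y3 = s (x1 - x3) - y1 mod 29 = 7 * (28 - 22) - 11 = 2

2P = (22, 2)


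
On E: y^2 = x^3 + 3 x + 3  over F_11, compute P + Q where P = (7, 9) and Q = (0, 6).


P != Q, so use the chord formula.
s = (y2 - y1) / (x2 - x1) = (8) / (4) mod 11 = 2
x3 = s^2 - x1 - x2 mod 11 = 2^2 - 7 - 0 = 8
y3 = s (x1 - x3) - y1 mod 11 = 2 * (7 - 8) - 9 = 0

P + Q = (8, 0)


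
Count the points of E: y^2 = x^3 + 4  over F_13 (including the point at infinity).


For each x in F_13, count y with y^2 = x^3 + 0 x + 4 mod 13:
  x = 0: RHS = 4, y in [2, 11]  -> 2 point(s)
  x = 2: RHS = 12, y in [5, 8]  -> 2 point(s)
  x = 4: RHS = 3, y in [4, 9]  -> 2 point(s)
  x = 5: RHS = 12, y in [5, 8]  -> 2 point(s)
  x = 6: RHS = 12, y in [5, 8]  -> 2 point(s)
  x = 7: RHS = 9, y in [3, 10]  -> 2 point(s)
  x = 8: RHS = 9, y in [3, 10]  -> 2 point(s)
  x = 10: RHS = 3, y in [4, 9]  -> 2 point(s)
  x = 11: RHS = 9, y in [3, 10]  -> 2 point(s)
  x = 12: RHS = 3, y in [4, 9]  -> 2 point(s)
Affine points: 20. Add the point at infinity: total = 21.

#E(F_13) = 21


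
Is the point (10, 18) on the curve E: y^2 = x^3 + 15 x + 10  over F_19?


Check whether y^2 = x^3 + 15 x + 10 (mod 19) for (x, y) = (10, 18).
LHS: y^2 = 18^2 mod 19 = 1
RHS: x^3 + 15 x + 10 = 10^3 + 15*10 + 10 mod 19 = 1
LHS = RHS

Yes, on the curve


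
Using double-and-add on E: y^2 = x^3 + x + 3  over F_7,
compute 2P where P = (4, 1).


k = 2 = 10_2 (binary, LSB first: 01)
Double-and-add from P = (4, 1):
  bit 0 = 0: acc unchanged = O
  bit 1 = 1: acc = O + (6, 6) = (6, 6)

2P = (6, 6)


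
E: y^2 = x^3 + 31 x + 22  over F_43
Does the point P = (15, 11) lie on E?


Check whether y^2 = x^3 + 31 x + 22 (mod 43) for (x, y) = (15, 11).
LHS: y^2 = 11^2 mod 43 = 35
RHS: x^3 + 31 x + 22 = 15^3 + 31*15 + 22 mod 43 = 35
LHS = RHS

Yes, on the curve


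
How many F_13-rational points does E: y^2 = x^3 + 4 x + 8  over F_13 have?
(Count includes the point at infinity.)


For each x in F_13, count y with y^2 = x^3 + 4 x + 8 mod 13:
  x = 1: RHS = 0, y in [0]  -> 1 point(s)
  x = 4: RHS = 10, y in [6, 7]  -> 2 point(s)
  x = 5: RHS = 10, y in [6, 7]  -> 2 point(s)
  x = 6: RHS = 1, y in [1, 12]  -> 2 point(s)
  x = 12: RHS = 3, y in [4, 9]  -> 2 point(s)
Affine points: 9. Add the point at infinity: total = 10.

#E(F_13) = 10


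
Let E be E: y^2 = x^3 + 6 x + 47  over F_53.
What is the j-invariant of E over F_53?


Delta = -16(4 a^3 + 27 b^2) mod 53 = 39
-1728 * (4 a)^3 = -1728 * (4*6)^3 mod 53 = 23
j = 23 * 39^(-1) mod 53 = 40

j = 40 (mod 53)


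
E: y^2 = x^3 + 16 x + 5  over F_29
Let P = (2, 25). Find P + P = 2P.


Doubling: s = (3 x1^2 + a) / (2 y1)
s = (3*2^2 + 16) / (2*25) mod 29 = 11
x3 = s^2 - 2 x1 mod 29 = 11^2 - 2*2 = 1
y3 = s (x1 - x3) - y1 mod 29 = 11 * (2 - 1) - 25 = 15

2P = (1, 15)


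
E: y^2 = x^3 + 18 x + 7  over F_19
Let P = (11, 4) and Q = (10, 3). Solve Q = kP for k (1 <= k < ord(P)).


Enumerate multiples of P until we hit Q = (10, 3):
  1P = (11, 4)
  2P = (8, 13)
  3P = (9, 9)
  4P = (10, 3)
Match found at i = 4.

k = 4


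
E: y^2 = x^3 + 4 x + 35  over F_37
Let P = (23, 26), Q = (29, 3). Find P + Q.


P != Q, so use the chord formula.
s = (y2 - y1) / (x2 - x1) = (14) / (6) mod 37 = 27
x3 = s^2 - x1 - x2 mod 37 = 27^2 - 23 - 29 = 11
y3 = s (x1 - x3) - y1 mod 37 = 27 * (23 - 11) - 26 = 2

P + Q = (11, 2)


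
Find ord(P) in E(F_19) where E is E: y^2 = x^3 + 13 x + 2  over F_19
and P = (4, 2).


Compute successive multiples of P until we hit O:
  1P = (4, 2)
  2P = (12, 9)
  3P = (10, 7)
  4P = (2, 6)
  5P = (17, 5)
  6P = (3, 7)
  7P = (18, 11)
  8P = (1, 4)
  ... (continuing to 20P)
  20P = O

ord(P) = 20


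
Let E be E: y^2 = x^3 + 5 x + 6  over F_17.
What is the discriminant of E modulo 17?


4 a^3 + 27 b^2 = 4*5^3 + 27*6^2 = 500 + 972 = 1472
Delta = -16 * (1472) = -23552
Delta mod 17 = 10

Delta = 10 (mod 17)


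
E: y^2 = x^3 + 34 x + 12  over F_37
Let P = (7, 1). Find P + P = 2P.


Doubling: s = (3 x1^2 + a) / (2 y1)
s = (3*7^2 + 34) / (2*1) mod 37 = 35
x3 = s^2 - 2 x1 mod 37 = 35^2 - 2*7 = 27
y3 = s (x1 - x3) - y1 mod 37 = 35 * (7 - 27) - 1 = 2

2P = (27, 2)


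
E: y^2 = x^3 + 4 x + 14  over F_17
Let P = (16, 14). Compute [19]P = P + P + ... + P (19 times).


k = 19 = 10011_2 (binary, LSB first: 11001)
Double-and-add from P = (16, 14):
  bit 0 = 1: acc = O + (16, 14) = (16, 14)
  bit 1 = 1: acc = (16, 14) + (1, 11) = (15, 10)
  bit 2 = 0: acc unchanged = (15, 10)
  bit 3 = 0: acc unchanged = (15, 10)
  bit 4 = 1: acc = (15, 10) + (2, 9) = (16, 3)

19P = (16, 3)


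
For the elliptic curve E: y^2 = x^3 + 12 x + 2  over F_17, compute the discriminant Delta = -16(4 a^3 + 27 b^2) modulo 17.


4 a^3 + 27 b^2 = 4*12^3 + 27*2^2 = 6912 + 108 = 7020
Delta = -16 * (7020) = -112320
Delta mod 17 = 16

Delta = 16 (mod 17)


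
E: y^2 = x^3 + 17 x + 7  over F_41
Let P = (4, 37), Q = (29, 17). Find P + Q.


P != Q, so use the chord formula.
s = (y2 - y1) / (x2 - x1) = (21) / (25) mod 41 = 32
x3 = s^2 - x1 - x2 mod 41 = 32^2 - 4 - 29 = 7
y3 = s (x1 - x3) - y1 mod 41 = 32 * (4 - 7) - 37 = 31

P + Q = (7, 31)


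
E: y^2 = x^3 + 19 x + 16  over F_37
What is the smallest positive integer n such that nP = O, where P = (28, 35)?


Compute successive multiples of P until we hit O:
  1P = (28, 35)
  2P = (7, 14)
  3P = (3, 27)
  4P = (27, 26)
  5P = (26, 20)
  6P = (30, 24)
  7P = (0, 33)
  8P = (36, 12)
  ... (continuing to 37P)
  37P = O

ord(P) = 37


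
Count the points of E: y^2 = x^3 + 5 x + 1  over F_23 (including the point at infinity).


For each x in F_23, count y with y^2 = x^3 + 5 x + 1 mod 23:
  x = 0: RHS = 1, y in [1, 22]  -> 2 point(s)
  x = 4: RHS = 16, y in [4, 19]  -> 2 point(s)
  x = 5: RHS = 13, y in [6, 17]  -> 2 point(s)
  x = 8: RHS = 1, y in [1, 22]  -> 2 point(s)
  x = 9: RHS = 16, y in [4, 19]  -> 2 point(s)
  x = 10: RHS = 16, y in [4, 19]  -> 2 point(s)
  x = 12: RHS = 18, y in [8, 15]  -> 2 point(s)
  x = 13: RHS = 9, y in [3, 20]  -> 2 point(s)
  x = 14: RHS = 9, y in [3, 20]  -> 2 point(s)
  x = 15: RHS = 1, y in [1, 22]  -> 2 point(s)
  x = 17: RHS = 8, y in [10, 13]  -> 2 point(s)
  x = 18: RHS = 12, y in [9, 14]  -> 2 point(s)
  x = 19: RHS = 9, y in [3, 20]  -> 2 point(s)
  x = 21: RHS = 6, y in [11, 12]  -> 2 point(s)
  x = 22: RHS = 18, y in [8, 15]  -> 2 point(s)
Affine points: 30. Add the point at infinity: total = 31.

#E(F_23) = 31


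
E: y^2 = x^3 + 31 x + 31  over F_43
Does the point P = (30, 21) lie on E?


Check whether y^2 = x^3 + 31 x + 31 (mod 43) for (x, y) = (30, 21).
LHS: y^2 = 21^2 mod 43 = 11
RHS: x^3 + 31 x + 31 = 30^3 + 31*30 + 31 mod 43 = 11
LHS = RHS

Yes, on the curve


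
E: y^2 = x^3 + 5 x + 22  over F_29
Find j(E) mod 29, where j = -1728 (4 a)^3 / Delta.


Delta = -16(4 a^3 + 27 b^2) mod 29 = 6
-1728 * (4 a)^3 = -1728 * (4*5)^3 mod 29 = 10
j = 10 * 6^(-1) mod 29 = 21

j = 21 (mod 29)


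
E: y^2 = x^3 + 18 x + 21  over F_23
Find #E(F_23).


For each x in F_23, count y with y^2 = x^3 + 18 x + 21 mod 23:
  x = 5: RHS = 6, y in [11, 12]  -> 2 point(s)
  x = 6: RHS = 0, y in [0]  -> 1 point(s)
  x = 11: RHS = 9, y in [3, 20]  -> 2 point(s)
  x = 14: RHS = 4, y in [2, 21]  -> 2 point(s)
  x = 15: RHS = 9, y in [3, 20]  -> 2 point(s)
  x = 16: RHS = 12, y in [9, 14]  -> 2 point(s)
  x = 18: RHS = 13, y in [6, 17]  -> 2 point(s)
  x = 19: RHS = 0, y in [0]  -> 1 point(s)
  x = 20: RHS = 9, y in [3, 20]  -> 2 point(s)
  x = 21: RHS = 0, y in [0]  -> 1 point(s)
  x = 22: RHS = 2, y in [5, 18]  -> 2 point(s)
Affine points: 19. Add the point at infinity: total = 20.

#E(F_23) = 20


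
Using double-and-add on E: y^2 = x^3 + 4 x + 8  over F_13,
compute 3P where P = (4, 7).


k = 3 = 11_2 (binary, LSB first: 11)
Double-and-add from P = (4, 7):
  bit 0 = 1: acc = O + (4, 7) = (4, 7)
  bit 1 = 1: acc = (4, 7) + (5, 6) = (5, 7)

3P = (5, 7)


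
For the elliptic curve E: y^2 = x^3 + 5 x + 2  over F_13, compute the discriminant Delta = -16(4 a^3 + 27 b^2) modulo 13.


4 a^3 + 27 b^2 = 4*5^3 + 27*2^2 = 500 + 108 = 608
Delta = -16 * (608) = -9728
Delta mod 13 = 9

Delta = 9 (mod 13)


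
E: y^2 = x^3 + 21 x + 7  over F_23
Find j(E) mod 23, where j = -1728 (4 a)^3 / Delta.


Delta = -16(4 a^3 + 27 b^2) mod 23 = 21
-1728 * (4 a)^3 = -1728 * (4*21)^3 mod 23 = 18
j = 18 * 21^(-1) mod 23 = 14

j = 14 (mod 23)


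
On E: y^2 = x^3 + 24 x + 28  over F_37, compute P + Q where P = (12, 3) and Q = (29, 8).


P != Q, so use the chord formula.
s = (y2 - y1) / (x2 - x1) = (5) / (17) mod 37 = 9
x3 = s^2 - x1 - x2 mod 37 = 9^2 - 12 - 29 = 3
y3 = s (x1 - x3) - y1 mod 37 = 9 * (12 - 3) - 3 = 4

P + Q = (3, 4)


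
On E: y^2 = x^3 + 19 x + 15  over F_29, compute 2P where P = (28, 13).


Doubling: s = (3 x1^2 + a) / (2 y1)
s = (3*28^2 + 19) / (2*13) mod 29 = 12
x3 = s^2 - 2 x1 mod 29 = 12^2 - 2*28 = 1
y3 = s (x1 - x3) - y1 mod 29 = 12 * (28 - 1) - 13 = 21

2P = (1, 21)


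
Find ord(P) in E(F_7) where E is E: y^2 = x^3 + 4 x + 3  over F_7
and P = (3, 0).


Compute successive multiples of P until we hit O:
  1P = (3, 0)
  2P = O

ord(P) = 2


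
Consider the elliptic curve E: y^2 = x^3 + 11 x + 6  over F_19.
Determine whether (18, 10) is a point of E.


Check whether y^2 = x^3 + 11 x + 6 (mod 19) for (x, y) = (18, 10).
LHS: y^2 = 10^2 mod 19 = 5
RHS: x^3 + 11 x + 6 = 18^3 + 11*18 + 6 mod 19 = 13
LHS != RHS

No, not on the curve


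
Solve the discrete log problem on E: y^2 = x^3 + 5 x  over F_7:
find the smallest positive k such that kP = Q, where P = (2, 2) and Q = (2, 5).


Enumerate multiples of P until we hit Q = (2, 5):
  1P = (2, 2)
  2P = (4, 0)
  3P = (2, 5)
Match found at i = 3.

k = 3


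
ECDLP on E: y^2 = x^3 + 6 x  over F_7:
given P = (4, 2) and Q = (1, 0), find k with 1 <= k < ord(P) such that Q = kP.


Enumerate multiples of P until we hit Q = (1, 0):
  1P = (4, 2)
  2P = (1, 0)
Match found at i = 2.

k = 2


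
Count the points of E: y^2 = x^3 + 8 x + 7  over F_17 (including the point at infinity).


For each x in F_17, count y with y^2 = x^3 + 8 x + 7 mod 17:
  x = 1: RHS = 16, y in [4, 13]  -> 2 point(s)
  x = 4: RHS = 1, y in [1, 16]  -> 2 point(s)
  x = 5: RHS = 2, y in [6, 11]  -> 2 point(s)
  x = 6: RHS = 16, y in [4, 13]  -> 2 point(s)
  x = 7: RHS = 15, y in [7, 10]  -> 2 point(s)
  x = 9: RHS = 9, y in [3, 14]  -> 2 point(s)
  x = 10: RHS = 16, y in [4, 13]  -> 2 point(s)
  x = 11: RHS = 15, y in [7, 10]  -> 2 point(s)
  x = 13: RHS = 13, y in [8, 9]  -> 2 point(s)
  x = 15: RHS = 0, y in [0]  -> 1 point(s)
  x = 16: RHS = 15, y in [7, 10]  -> 2 point(s)
Affine points: 21. Add the point at infinity: total = 22.

#E(F_17) = 22


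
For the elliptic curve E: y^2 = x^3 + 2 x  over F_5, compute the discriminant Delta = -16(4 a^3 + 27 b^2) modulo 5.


4 a^3 + 27 b^2 = 4*2^3 + 27*0^2 = 32 + 0 = 32
Delta = -16 * (32) = -512
Delta mod 5 = 3

Delta = 3 (mod 5)


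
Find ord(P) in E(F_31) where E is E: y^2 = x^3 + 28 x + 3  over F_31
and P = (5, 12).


Compute successive multiples of P until we hit O:
  1P = (5, 12)
  2P = (30, 6)
  3P = (28, 27)
  4P = (2, 25)
  5P = (29, 30)
  6P = (15, 27)
  7P = (21, 26)
  8P = (14, 15)
  ... (continuing to 25P)
  25P = O

ord(P) = 25


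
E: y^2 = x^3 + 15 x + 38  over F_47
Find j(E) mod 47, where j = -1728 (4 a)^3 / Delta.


Delta = -16(4 a^3 + 27 b^2) mod 47 = 35
-1728 * (4 a)^3 = -1728 * (4*15)^3 mod 47 = 9
j = 9 * 35^(-1) mod 47 = 11

j = 11 (mod 47)


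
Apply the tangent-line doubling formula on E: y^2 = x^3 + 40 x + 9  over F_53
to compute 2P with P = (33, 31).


Doubling: s = (3 x1^2 + a) / (2 y1)
s = (3*33^2 + 40) / (2*31) mod 53 = 20
x3 = s^2 - 2 x1 mod 53 = 20^2 - 2*33 = 16
y3 = s (x1 - x3) - y1 mod 53 = 20 * (33 - 16) - 31 = 44

2P = (16, 44)


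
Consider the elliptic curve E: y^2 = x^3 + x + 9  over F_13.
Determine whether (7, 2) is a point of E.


Check whether y^2 = x^3 + 1 x + 9 (mod 13) for (x, y) = (7, 2).
LHS: y^2 = 2^2 mod 13 = 4
RHS: x^3 + 1 x + 9 = 7^3 + 1*7 + 9 mod 13 = 8
LHS != RHS

No, not on the curve


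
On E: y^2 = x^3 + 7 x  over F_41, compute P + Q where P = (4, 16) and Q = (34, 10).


P != Q, so use the chord formula.
s = (y2 - y1) / (x2 - x1) = (35) / (30) mod 41 = 8
x3 = s^2 - x1 - x2 mod 41 = 8^2 - 4 - 34 = 26
y3 = s (x1 - x3) - y1 mod 41 = 8 * (4 - 26) - 16 = 13

P + Q = (26, 13)


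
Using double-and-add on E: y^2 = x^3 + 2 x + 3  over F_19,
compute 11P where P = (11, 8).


k = 11 = 1011_2 (binary, LSB first: 1101)
Double-and-add from P = (11, 8):
  bit 0 = 1: acc = O + (11, 8) = (11, 8)
  bit 1 = 1: acc = (11, 8) + (3, 13) = (14, 1)
  bit 2 = 0: acc unchanged = (14, 1)
  bit 3 = 1: acc = (14, 1) + (5, 10) = (1, 5)

11P = (1, 5)


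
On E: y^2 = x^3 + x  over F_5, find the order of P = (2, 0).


Compute successive multiples of P until we hit O:
  1P = (2, 0)
  2P = O

ord(P) = 2


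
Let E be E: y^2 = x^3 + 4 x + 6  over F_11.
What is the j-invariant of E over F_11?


Delta = -16(4 a^3 + 27 b^2) mod 11 = 9
-1728 * (4 a)^3 = -1728 * (4*4)^3 mod 11 = 7
j = 7 * 9^(-1) mod 11 = 2

j = 2 (mod 11)


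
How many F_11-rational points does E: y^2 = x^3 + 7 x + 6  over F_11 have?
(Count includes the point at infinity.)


For each x in F_11, count y with y^2 = x^3 + 7 x + 6 mod 11:
  x = 1: RHS = 3, y in [5, 6]  -> 2 point(s)
  x = 5: RHS = 1, y in [1, 10]  -> 2 point(s)
  x = 6: RHS = 0, y in [0]  -> 1 point(s)
  x = 10: RHS = 9, y in [3, 8]  -> 2 point(s)
Affine points: 7. Add the point at infinity: total = 8.

#E(F_11) = 8


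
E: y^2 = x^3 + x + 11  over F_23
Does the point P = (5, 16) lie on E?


Check whether y^2 = x^3 + 1 x + 11 (mod 23) for (x, y) = (5, 16).
LHS: y^2 = 16^2 mod 23 = 3
RHS: x^3 + 1 x + 11 = 5^3 + 1*5 + 11 mod 23 = 3
LHS = RHS

Yes, on the curve


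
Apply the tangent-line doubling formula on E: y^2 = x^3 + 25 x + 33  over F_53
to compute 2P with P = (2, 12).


Doubling: s = (3 x1^2 + a) / (2 y1)
s = (3*2^2 + 25) / (2*12) mod 53 = 17
x3 = s^2 - 2 x1 mod 53 = 17^2 - 2*2 = 20
y3 = s (x1 - x3) - y1 mod 53 = 17 * (2 - 20) - 12 = 0

2P = (20, 0)


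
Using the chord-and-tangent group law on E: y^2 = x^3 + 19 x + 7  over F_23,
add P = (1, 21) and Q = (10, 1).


P != Q, so use the chord formula.
s = (y2 - y1) / (x2 - x1) = (3) / (9) mod 23 = 8
x3 = s^2 - x1 - x2 mod 23 = 8^2 - 1 - 10 = 7
y3 = s (x1 - x3) - y1 mod 23 = 8 * (1 - 7) - 21 = 0

P + Q = (7, 0)


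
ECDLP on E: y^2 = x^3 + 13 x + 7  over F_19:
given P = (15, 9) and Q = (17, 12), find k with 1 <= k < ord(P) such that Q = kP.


Enumerate multiples of P until we hit Q = (17, 12):
  1P = (15, 9)
  2P = (5, 8)
  3P = (3, 15)
  4P = (6, 15)
  5P = (9, 6)
  6P = (0, 8)
  7P = (10, 4)
  8P = (14, 11)
  9P = (13, 6)
  10P = (17, 7)
  11P = (7, 2)
  12P = (4, 3)
  13P = (16, 6)
  14P = (16, 13)
  15P = (4, 16)
  16P = (7, 17)
  17P = (17, 12)
Match found at i = 17.

k = 17


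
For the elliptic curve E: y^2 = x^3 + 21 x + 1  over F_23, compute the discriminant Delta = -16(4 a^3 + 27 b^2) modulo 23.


4 a^3 + 27 b^2 = 4*21^3 + 27*1^2 = 37044 + 27 = 37071
Delta = -16 * (37071) = -593136
Delta mod 23 = 11

Delta = 11 (mod 23)


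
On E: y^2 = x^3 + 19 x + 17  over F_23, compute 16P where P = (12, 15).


k = 16 = 10000_2 (binary, LSB first: 00001)
Double-and-add from P = (12, 15):
  bit 0 = 0: acc unchanged = O
  bit 1 = 0: acc unchanged = O
  bit 2 = 0: acc unchanged = O
  bit 3 = 0: acc unchanged = O
  bit 4 = 1: acc = O + (3, 20) = (3, 20)

16P = (3, 20)


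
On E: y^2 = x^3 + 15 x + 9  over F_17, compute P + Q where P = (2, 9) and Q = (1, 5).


P != Q, so use the chord formula.
s = (y2 - y1) / (x2 - x1) = (13) / (16) mod 17 = 4
x3 = s^2 - x1 - x2 mod 17 = 4^2 - 2 - 1 = 13
y3 = s (x1 - x3) - y1 mod 17 = 4 * (2 - 13) - 9 = 15

P + Q = (13, 15)


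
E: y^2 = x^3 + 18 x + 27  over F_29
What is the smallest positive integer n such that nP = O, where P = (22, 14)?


Compute successive multiples of P until we hit O:
  1P = (22, 14)
  2P = (8, 25)
  3P = (19, 23)
  4P = (26, 27)
  5P = (26, 2)
  6P = (19, 6)
  7P = (8, 4)
  8P = (22, 15)
  ... (continuing to 9P)
  9P = O

ord(P) = 9


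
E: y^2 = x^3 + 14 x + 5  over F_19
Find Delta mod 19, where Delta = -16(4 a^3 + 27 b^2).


4 a^3 + 27 b^2 = 4*14^3 + 27*5^2 = 10976 + 675 = 11651
Delta = -16 * (11651) = -186416
Delta mod 19 = 12

Delta = 12 (mod 19)


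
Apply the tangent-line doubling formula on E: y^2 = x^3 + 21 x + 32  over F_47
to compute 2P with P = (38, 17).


Doubling: s = (3 x1^2 + a) / (2 y1)
s = (3*38^2 + 21) / (2*17) mod 47 = 5
x3 = s^2 - 2 x1 mod 47 = 5^2 - 2*38 = 43
y3 = s (x1 - x3) - y1 mod 47 = 5 * (38 - 43) - 17 = 5

2P = (43, 5)


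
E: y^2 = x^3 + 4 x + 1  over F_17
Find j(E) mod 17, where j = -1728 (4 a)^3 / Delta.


Delta = -16(4 a^3 + 27 b^2) mod 17 = 11
-1728 * (4 a)^3 = -1728 * (4*4)^3 mod 17 = 11
j = 11 * 11^(-1) mod 17 = 1

j = 1 (mod 17)


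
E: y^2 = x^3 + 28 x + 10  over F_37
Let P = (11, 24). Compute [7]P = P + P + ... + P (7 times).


k = 7 = 111_2 (binary, LSB first: 111)
Double-and-add from P = (11, 24):
  bit 0 = 1: acc = O + (11, 24) = (11, 24)
  bit 1 = 1: acc = (11, 24) + (11, 13) = O
  bit 2 = 1: acc = O + (11, 24) = (11, 24)

7P = (11, 24)


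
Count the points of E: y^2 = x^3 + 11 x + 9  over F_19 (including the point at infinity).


For each x in F_19, count y with y^2 = x^3 + 11 x + 9 mod 19:
  x = 0: RHS = 9, y in [3, 16]  -> 2 point(s)
  x = 2: RHS = 1, y in [1, 18]  -> 2 point(s)
  x = 6: RHS = 6, y in [5, 14]  -> 2 point(s)
  x = 7: RHS = 11, y in [7, 12]  -> 2 point(s)
  x = 8: RHS = 1, y in [1, 18]  -> 2 point(s)
  x = 9: RHS = 1, y in [1, 18]  -> 2 point(s)
  x = 10: RHS = 17, y in [6, 13]  -> 2 point(s)
  x = 11: RHS = 17, y in [6, 13]  -> 2 point(s)
  x = 12: RHS = 7, y in [8, 11]  -> 2 point(s)
  x = 14: RHS = 0, y in [0]  -> 1 point(s)
  x = 16: RHS = 6, y in [5, 14]  -> 2 point(s)
  x = 17: RHS = 17, y in [6, 13]  -> 2 point(s)
  x = 18: RHS = 16, y in [4, 15]  -> 2 point(s)
Affine points: 25. Add the point at infinity: total = 26.

#E(F_19) = 26


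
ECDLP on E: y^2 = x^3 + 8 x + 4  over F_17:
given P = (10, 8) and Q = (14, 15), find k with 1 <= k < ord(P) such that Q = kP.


Enumerate multiples of P until we hit Q = (14, 15):
  1P = (10, 8)
  2P = (1, 8)
  3P = (6, 9)
  4P = (0, 15)
  5P = (8, 11)
  6P = (14, 15)
Match found at i = 6.

k = 6


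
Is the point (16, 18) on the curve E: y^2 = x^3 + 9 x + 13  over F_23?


Check whether y^2 = x^3 + 9 x + 13 (mod 23) for (x, y) = (16, 18).
LHS: y^2 = 18^2 mod 23 = 2
RHS: x^3 + 9 x + 13 = 16^3 + 9*16 + 13 mod 23 = 21
LHS != RHS

No, not on the curve


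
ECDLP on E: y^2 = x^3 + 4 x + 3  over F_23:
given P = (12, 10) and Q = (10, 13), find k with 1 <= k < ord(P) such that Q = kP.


Enumerate multiples of P until we hit Q = (10, 13):
  1P = (12, 10)
  2P = (17, 19)
  3P = (0, 7)
  4P = (1, 10)
  5P = (10, 13)
Match found at i = 5.

k = 5


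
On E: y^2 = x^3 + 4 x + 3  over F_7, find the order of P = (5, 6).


Compute successive multiples of P until we hit O:
  1P = (5, 6)
  2P = (5, 1)
  3P = O

ord(P) = 3


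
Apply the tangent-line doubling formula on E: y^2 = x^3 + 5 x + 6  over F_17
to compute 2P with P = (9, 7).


Doubling: s = (3 x1^2 + a) / (2 y1)
s = (3*9^2 + 5) / (2*7) mod 17 = 8
x3 = s^2 - 2 x1 mod 17 = 8^2 - 2*9 = 12
y3 = s (x1 - x3) - y1 mod 17 = 8 * (9 - 12) - 7 = 3

2P = (12, 3)


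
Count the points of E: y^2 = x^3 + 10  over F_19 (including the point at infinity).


For each x in F_19, count y with y^2 = x^3 + 0 x + 10 mod 19:
  x = 1: RHS = 11, y in [7, 12]  -> 2 point(s)
  x = 4: RHS = 17, y in [6, 13]  -> 2 point(s)
  x = 6: RHS = 17, y in [6, 13]  -> 2 point(s)
  x = 7: RHS = 11, y in [7, 12]  -> 2 point(s)
  x = 8: RHS = 9, y in [3, 16]  -> 2 point(s)
  x = 9: RHS = 17, y in [6, 13]  -> 2 point(s)
  x = 11: RHS = 11, y in [7, 12]  -> 2 point(s)
  x = 12: RHS = 9, y in [3, 16]  -> 2 point(s)
  x = 18: RHS = 9, y in [3, 16]  -> 2 point(s)
Affine points: 18. Add the point at infinity: total = 19.

#E(F_19) = 19


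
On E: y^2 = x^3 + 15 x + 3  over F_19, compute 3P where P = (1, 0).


k = 3 = 11_2 (binary, LSB first: 11)
Double-and-add from P = (1, 0):
  bit 0 = 1: acc = O + (1, 0) = (1, 0)
  bit 1 = 1: acc = (1, 0) + O = (1, 0)

3P = (1, 0)


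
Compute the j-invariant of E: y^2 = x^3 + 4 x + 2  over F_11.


Delta = -16(4 a^3 + 27 b^2) mod 11 = 6
-1728 * (4 a)^3 = -1728 * (4*4)^3 mod 11 = 7
j = 7 * 6^(-1) mod 11 = 3

j = 3 (mod 11)


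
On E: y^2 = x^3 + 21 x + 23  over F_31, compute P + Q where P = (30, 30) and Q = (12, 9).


P != Q, so use the chord formula.
s = (y2 - y1) / (x2 - x1) = (10) / (13) mod 31 = 27
x3 = s^2 - x1 - x2 mod 31 = 27^2 - 30 - 12 = 5
y3 = s (x1 - x3) - y1 mod 31 = 27 * (30 - 5) - 30 = 25

P + Q = (5, 25)


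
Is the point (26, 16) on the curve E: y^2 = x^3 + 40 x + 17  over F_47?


Check whether y^2 = x^3 + 40 x + 17 (mod 47) for (x, y) = (26, 16).
LHS: y^2 = 16^2 mod 47 = 21
RHS: x^3 + 40 x + 17 = 26^3 + 40*26 + 17 mod 47 = 21
LHS = RHS

Yes, on the curve


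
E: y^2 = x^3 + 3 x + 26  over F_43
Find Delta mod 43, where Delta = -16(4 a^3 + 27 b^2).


4 a^3 + 27 b^2 = 4*3^3 + 27*26^2 = 108 + 18252 = 18360
Delta = -16 * (18360) = -293760
Delta mod 43 = 16

Delta = 16 (mod 43)


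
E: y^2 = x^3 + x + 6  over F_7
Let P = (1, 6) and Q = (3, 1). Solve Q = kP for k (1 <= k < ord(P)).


Enumerate multiples of P until we hit Q = (3, 1):
  1P = (1, 6)
  2P = (2, 3)
  3P = (6, 2)
  4P = (4, 2)
  5P = (3, 6)
  6P = (3, 1)
Match found at i = 6.

k = 6


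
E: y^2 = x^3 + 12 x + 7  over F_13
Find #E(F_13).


For each x in F_13, count y with y^2 = x^3 + 12 x + 7 mod 13:
  x = 2: RHS = 0, y in [0]  -> 1 point(s)
  x = 5: RHS = 10, y in [6, 7]  -> 2 point(s)
  x = 6: RHS = 9, y in [3, 10]  -> 2 point(s)
  x = 8: RHS = 4, y in [2, 11]  -> 2 point(s)
  x = 9: RHS = 12, y in [5, 8]  -> 2 point(s)
  x = 10: RHS = 9, y in [3, 10]  -> 2 point(s)
  x = 11: RHS = 1, y in [1, 12]  -> 2 point(s)
Affine points: 13. Add the point at infinity: total = 14.

#E(F_13) = 14
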